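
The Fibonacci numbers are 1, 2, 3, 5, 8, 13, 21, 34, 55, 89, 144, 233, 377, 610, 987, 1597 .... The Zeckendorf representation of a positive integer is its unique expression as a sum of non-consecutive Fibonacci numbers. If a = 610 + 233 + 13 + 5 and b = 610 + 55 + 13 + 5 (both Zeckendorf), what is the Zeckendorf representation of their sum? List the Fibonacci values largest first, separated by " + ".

The two numbers are 861 and 683, so their sum is 1544.
subtract 987 from 1544: 557 remains
subtract 377 from 557: 180 remains
subtract 144 from 180: 36 remains
subtract 34 from 36: 2 remains
subtract 2 from 2: 0 remains

987 + 377 + 144 + 34 + 2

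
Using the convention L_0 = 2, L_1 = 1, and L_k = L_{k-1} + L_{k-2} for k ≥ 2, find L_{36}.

Iterating the recurrence up to L_{28} = 710647 and L_{27} = 439204:
L_{29} = L_{28} + L_{27} = 710647 + 439204 = 1149851
L_{30} = L_{29} + L_{28} = 1149851 + 710647 = 1860498
L_{31} = L_{30} + L_{29} = 1860498 + 1149851 = 3010349
L_{32} = L_{31} + L_{30} = 3010349 + 1860498 = 4870847
L_{33} = L_{32} + L_{31} = 4870847 + 3010349 = 7881196
L_{34} = L_{33} + L_{32} = 7881196 + 4870847 = 12752043
L_{35} = L_{34} + L_{33} = 12752043 + 7881196 = 20633239
L_{36} = L_{35} + L_{34} = 20633239 + 12752043 = 33385282

33385282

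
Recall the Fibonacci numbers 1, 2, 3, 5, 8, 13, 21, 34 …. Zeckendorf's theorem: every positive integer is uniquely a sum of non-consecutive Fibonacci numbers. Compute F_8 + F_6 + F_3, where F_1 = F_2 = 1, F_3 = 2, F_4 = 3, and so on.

F_8 + F_6 + F_3 = 21 + 8 + 2 = 31.

31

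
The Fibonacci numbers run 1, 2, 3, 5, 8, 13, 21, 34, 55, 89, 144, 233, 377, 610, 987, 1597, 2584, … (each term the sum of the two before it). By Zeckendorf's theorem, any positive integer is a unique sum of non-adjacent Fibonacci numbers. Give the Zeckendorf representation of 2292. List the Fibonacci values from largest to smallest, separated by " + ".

Greedily peel off the largest Fibonacci term at each step:
largest Fibonacci ≤ 2292 is 1597; 2292 − 1597 = 695
largest Fibonacci ≤ 695 is 610; 695 − 610 = 85
largest Fibonacci ≤ 85 is 55; 85 − 55 = 30
largest Fibonacci ≤ 30 is 21; 30 − 21 = 9
largest Fibonacci ≤ 9 is 8; 9 − 8 = 1
largest Fibonacci ≤ 1 is 1; 1 − 1 = 0
So 2292 = 1597 + 610 + 55 + 21 + 8 + 1, with no two terms consecutive in the sequence.

1597 + 610 + 55 + 21 + 8 + 1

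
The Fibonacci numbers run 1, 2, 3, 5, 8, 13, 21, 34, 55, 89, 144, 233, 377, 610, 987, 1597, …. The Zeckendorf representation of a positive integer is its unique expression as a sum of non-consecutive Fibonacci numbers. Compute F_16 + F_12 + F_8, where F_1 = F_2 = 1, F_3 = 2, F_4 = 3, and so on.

F_16 + F_12 + F_8 = 987 + 144 + 21 = 1152.

1152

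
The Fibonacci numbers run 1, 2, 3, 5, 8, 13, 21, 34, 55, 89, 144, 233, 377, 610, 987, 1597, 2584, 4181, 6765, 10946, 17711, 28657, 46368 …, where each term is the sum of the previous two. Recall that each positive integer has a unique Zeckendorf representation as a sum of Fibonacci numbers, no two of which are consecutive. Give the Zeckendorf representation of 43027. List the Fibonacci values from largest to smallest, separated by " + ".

28657 + 10946 + 2584 + 610 + 144 + 55 + 21 + 8 + 2

Greedy algorithm:
take 28657 (≤ 43027); 43027 − 28657 = 14370
take 10946 (≤ 14370); 14370 − 10946 = 3424
take 2584 (≤ 3424); 3424 − 2584 = 840
take 610 (≤ 840); 840 − 610 = 230
take 144 (≤ 230); 230 − 144 = 86
take 55 (≤ 86); 86 − 55 = 31
take 21 (≤ 31); 31 − 21 = 10
take 8 (≤ 10); 10 − 8 = 2
take 2 (≤ 2); 2 − 2 = 0
So 43027 = 28657 + 10946 + 2584 + 610 + 144 + 55 + 21 + 8 + 2, with no two terms consecutive in the sequence.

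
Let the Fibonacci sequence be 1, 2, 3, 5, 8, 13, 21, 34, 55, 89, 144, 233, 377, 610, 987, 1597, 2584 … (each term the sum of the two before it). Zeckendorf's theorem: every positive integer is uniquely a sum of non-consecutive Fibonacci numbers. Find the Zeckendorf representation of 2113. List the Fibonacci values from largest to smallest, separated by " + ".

1597 + 377 + 89 + 34 + 13 + 3

Greedily peel off the largest Fibonacci term at each step:
1597 ≤ 2113 < 2584, so take 1597; remainder 516
377 ≤ 516 < 610, so take 377; remainder 139
89 ≤ 139 < 144, so take 89; remainder 50
34 ≤ 50 < 55, so take 34; remainder 16
13 ≤ 16 < 21, so take 13; remainder 3
3 ≤ 3 < 5, so take 3; remainder 0
So 2113 = 1597 + 377 + 89 + 34 + 13 + 3, with no two terms consecutive in the sequence.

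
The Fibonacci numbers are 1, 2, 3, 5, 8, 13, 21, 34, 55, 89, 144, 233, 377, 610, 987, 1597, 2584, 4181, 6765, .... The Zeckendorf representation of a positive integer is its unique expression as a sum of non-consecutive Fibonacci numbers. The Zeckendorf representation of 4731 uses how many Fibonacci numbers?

5

Greedy algorithm:
4731 − 4181 = 550
550 − 377 = 173
173 − 144 = 29
29 − 21 = 8
8 − 8 = 0
4731 = 4181 + 377 + 144 + 21 + 8, which has 5 terms.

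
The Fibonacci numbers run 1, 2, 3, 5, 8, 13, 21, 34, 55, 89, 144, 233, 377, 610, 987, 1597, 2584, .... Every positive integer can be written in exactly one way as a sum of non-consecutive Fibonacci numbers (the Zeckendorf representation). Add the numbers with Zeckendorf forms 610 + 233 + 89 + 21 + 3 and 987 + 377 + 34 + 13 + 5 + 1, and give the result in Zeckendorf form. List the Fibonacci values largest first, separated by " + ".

1597 + 610 + 144 + 21 + 1

The two numbers are 956 and 1417, so their sum is 2373.
Repeatedly subtract the largest Fibonacci number that fits:
largest Fibonacci ≤ 2373 is 1597; 2373 − 1597 = 776
largest Fibonacci ≤ 776 is 610; 776 − 610 = 166
largest Fibonacci ≤ 166 is 144; 166 − 144 = 22
largest Fibonacci ≤ 22 is 21; 22 − 21 = 1
largest Fibonacci ≤ 1 is 1; 1 − 1 = 0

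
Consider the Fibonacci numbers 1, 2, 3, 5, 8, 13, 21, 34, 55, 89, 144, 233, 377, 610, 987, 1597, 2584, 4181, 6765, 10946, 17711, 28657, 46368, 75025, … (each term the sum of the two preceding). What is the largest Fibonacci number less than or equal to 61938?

46368 ≤ 61938 < 75025, so the largest Fibonacci number not exceeding 61938 is 46368.

46368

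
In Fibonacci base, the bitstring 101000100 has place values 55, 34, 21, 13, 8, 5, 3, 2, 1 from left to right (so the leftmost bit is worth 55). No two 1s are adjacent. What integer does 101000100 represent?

79

Summing the place values of the 1 bits: 55 + 21 + 3 = 79.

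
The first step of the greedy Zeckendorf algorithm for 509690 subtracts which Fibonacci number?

317811 ≤ 509690 < 514229, so the largest Fibonacci number not exceeding 509690 is 317811.

317811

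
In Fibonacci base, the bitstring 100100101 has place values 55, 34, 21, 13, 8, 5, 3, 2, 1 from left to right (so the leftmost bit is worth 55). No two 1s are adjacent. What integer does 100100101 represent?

72

Summing the place values of the 1 bits: 55 + 13 + 3 + 1 = 72.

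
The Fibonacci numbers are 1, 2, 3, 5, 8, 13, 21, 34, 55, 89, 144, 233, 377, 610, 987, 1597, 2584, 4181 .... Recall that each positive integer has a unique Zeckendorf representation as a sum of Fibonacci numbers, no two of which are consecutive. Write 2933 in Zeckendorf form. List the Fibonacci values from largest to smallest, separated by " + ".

2584 + 233 + 89 + 21 + 5 + 1

Greedily peel off the largest Fibonacci term at each step:
subtract 2584 from 2933: 349 remains
subtract 233 from 349: 116 remains
subtract 89 from 116: 27 remains
subtract 21 from 27: 6 remains
subtract 5 from 6: 1 remains
subtract 1 from 1: 0 remains
So 2933 = 2584 + 233 + 89 + 21 + 5 + 1, with no two terms consecutive in the sequence.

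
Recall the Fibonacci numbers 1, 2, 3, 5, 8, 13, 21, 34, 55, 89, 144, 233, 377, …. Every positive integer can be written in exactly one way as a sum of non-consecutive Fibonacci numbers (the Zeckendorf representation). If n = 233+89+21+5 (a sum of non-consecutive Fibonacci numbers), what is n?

348

233+89+21+5 = 348.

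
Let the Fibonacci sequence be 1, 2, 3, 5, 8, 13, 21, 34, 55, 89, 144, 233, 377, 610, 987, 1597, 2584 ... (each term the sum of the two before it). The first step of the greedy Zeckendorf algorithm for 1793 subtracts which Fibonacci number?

1597 ≤ 1793 < 2584, so the largest Fibonacci number not exceeding 1793 is 1597.

1597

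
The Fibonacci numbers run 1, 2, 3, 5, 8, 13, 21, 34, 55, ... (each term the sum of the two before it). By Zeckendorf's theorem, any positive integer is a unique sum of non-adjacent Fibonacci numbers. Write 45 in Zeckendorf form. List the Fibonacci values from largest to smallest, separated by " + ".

subtract 34 from 45: 11 remains
subtract 8 from 11: 3 remains
subtract 3 from 3: 0 remains
So 45 = 34 + 8 + 3, with no two terms consecutive in the sequence.

34 + 8 + 3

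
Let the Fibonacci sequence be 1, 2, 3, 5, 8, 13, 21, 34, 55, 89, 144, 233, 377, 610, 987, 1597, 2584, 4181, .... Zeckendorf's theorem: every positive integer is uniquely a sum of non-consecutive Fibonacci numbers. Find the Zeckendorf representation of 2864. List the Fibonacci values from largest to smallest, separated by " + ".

2584 + 233 + 34 + 13

2864: greatest Fibonacci not exceeding it is 2584, leaving 280
280: greatest Fibonacci not exceeding it is 233, leaving 47
47: greatest Fibonacci not exceeding it is 34, leaving 13
13: greatest Fibonacci not exceeding it is 13, leaving 0
So 2864 = 2584 + 233 + 34 + 13, with no two terms consecutive in the sequence.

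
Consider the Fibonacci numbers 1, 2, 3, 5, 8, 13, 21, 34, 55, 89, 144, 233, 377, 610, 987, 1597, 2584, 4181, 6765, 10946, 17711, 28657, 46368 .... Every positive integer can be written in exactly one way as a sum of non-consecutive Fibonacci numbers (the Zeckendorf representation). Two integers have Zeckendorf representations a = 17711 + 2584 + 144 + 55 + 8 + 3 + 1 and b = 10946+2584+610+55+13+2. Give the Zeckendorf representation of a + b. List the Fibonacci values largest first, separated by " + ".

The two numbers are 20506 and 14210, so their sum is 34716.
Greedily peel off the largest Fibonacci term at each step:
take 28657 (≤ 34716); 34716 − 28657 = 6059
take 4181 (≤ 6059); 6059 − 4181 = 1878
take 1597 (≤ 1878); 1878 − 1597 = 281
take 233 (≤ 281); 281 − 233 = 48
take 34 (≤ 48); 48 − 34 = 14
take 13 (≤ 14); 14 − 13 = 1
take 1 (≤ 1); 1 − 1 = 0

28657 + 4181 + 1597 + 233 + 34 + 13 + 1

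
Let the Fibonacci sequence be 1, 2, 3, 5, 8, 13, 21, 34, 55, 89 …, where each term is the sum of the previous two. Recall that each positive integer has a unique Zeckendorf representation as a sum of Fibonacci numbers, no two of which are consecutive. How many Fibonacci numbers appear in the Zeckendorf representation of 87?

4

take 55 (≤ 87); 87 − 55 = 32
take 21 (≤ 32); 32 − 21 = 11
take 8 (≤ 11); 11 − 8 = 3
take 3 (≤ 3); 3 − 3 = 0
87 = 55 + 21 + 8 + 3, which has 4 terms.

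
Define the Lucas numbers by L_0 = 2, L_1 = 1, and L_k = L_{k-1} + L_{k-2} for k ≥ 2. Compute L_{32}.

4870847

Iterating the recurrence up to L_{25} = 167761 and L_{24} = 103682:
L_{26} = L_{25} + L_{24} = 167761 + 103682 = 271443
L_{27} = L_{26} + L_{25} = 271443 + 167761 = 439204
L_{28} = L_{27} + L_{26} = 439204 + 271443 = 710647
L_{29} = L_{28} + L_{27} = 710647 + 439204 = 1149851
L_{30} = L_{29} + L_{28} = 1149851 + 710647 = 1860498
L_{31} = L_{30} + L_{29} = 1860498 + 1149851 = 3010349
L_{32} = L_{31} + L_{30} = 3010349 + 1860498 = 4870847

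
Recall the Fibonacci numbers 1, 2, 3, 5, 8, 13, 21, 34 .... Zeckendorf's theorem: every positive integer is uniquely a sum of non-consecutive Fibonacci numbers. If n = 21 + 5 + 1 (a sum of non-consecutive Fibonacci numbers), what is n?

21 + 5 + 1 = 27.

27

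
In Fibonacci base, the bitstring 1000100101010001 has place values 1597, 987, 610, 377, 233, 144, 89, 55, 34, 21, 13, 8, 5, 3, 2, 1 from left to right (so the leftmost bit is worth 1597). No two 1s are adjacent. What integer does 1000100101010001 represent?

Summing the place values of the 1 bits: 1597 + 233 + 55 + 21 + 8 + 1 = 1915.

1915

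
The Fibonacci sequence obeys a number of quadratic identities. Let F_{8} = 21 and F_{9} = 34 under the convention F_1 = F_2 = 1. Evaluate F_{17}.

By F_{2k+1} = F_k² + F_{k+1}²: F_{17} = 21² + 34² = 441 + 1156 = 1597.

1597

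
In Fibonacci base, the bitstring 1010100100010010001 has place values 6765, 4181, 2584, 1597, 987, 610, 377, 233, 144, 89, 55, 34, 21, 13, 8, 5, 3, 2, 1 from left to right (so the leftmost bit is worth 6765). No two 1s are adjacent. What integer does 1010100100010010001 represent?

Summing the place values of the 1 bits: 6765 + 2584 + 987 + 233 + 34 + 8 + 1 = 10612.

10612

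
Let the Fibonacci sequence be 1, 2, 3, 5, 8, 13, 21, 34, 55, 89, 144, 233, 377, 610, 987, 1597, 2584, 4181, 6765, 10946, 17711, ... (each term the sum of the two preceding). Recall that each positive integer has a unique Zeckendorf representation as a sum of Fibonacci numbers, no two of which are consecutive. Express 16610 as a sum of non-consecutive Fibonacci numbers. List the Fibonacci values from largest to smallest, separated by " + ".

10946 + 4181 + 987 + 377 + 89 + 21 + 8 + 1

Greedy algorithm:
largest Fibonacci ≤ 16610 is 10946; 16610 − 10946 = 5664
largest Fibonacci ≤ 5664 is 4181; 5664 − 4181 = 1483
largest Fibonacci ≤ 1483 is 987; 1483 − 987 = 496
largest Fibonacci ≤ 496 is 377; 496 − 377 = 119
largest Fibonacci ≤ 119 is 89; 119 − 89 = 30
largest Fibonacci ≤ 30 is 21; 30 − 21 = 9
largest Fibonacci ≤ 9 is 8; 9 − 8 = 1
largest Fibonacci ≤ 1 is 1; 1 − 1 = 0
So 16610 = 10946 + 4181 + 987 + 377 + 89 + 21 + 8 + 1, with no two terms consecutive in the sequence.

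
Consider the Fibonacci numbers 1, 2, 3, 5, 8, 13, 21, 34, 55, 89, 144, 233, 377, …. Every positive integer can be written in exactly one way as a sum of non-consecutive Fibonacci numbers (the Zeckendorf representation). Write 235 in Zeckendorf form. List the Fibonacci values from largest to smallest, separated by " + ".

233 + 2

Greedy algorithm:
take 233 (≤ 235); 235 − 233 = 2
take 2 (≤ 2); 2 − 2 = 0
So 235 = 233 + 2, with no two terms consecutive in the sequence.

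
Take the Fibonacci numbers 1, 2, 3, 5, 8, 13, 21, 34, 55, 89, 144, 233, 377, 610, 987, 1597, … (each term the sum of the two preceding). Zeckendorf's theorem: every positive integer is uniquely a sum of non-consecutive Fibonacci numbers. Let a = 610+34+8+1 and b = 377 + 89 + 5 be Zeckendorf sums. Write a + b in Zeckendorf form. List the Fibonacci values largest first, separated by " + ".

987 + 89 + 34 + 13 + 1

The two numbers are 653 and 471, so their sum is 1124.
Repeatedly subtract the largest Fibonacci number that fits:
1124: greatest Fibonacci not exceeding it is 987, leaving 137
137: greatest Fibonacci not exceeding it is 89, leaving 48
48: greatest Fibonacci not exceeding it is 34, leaving 14
14: greatest Fibonacci not exceeding it is 13, leaving 1
1: greatest Fibonacci not exceeding it is 1, leaving 0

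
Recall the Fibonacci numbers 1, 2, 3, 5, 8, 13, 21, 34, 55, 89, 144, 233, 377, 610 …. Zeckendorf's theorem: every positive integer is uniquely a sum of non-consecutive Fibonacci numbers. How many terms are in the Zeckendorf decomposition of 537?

4

Greedy algorithm:
537 − 377 = 160
160 − 144 = 16
16 − 13 = 3
3 − 3 = 0
537 = 377 + 144 + 13 + 3, which has 4 terms.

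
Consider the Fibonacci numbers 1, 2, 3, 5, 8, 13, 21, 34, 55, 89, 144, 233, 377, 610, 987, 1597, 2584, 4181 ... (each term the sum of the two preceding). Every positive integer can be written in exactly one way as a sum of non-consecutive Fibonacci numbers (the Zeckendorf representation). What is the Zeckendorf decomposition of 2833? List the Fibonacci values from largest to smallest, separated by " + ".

2584 + 233 + 13 + 3

2584 ≤ 2833 < 4181, so take 2584; remainder 249
233 ≤ 249 < 377, so take 233; remainder 16
13 ≤ 16 < 21, so take 13; remainder 3
3 ≤ 3 < 5, so take 3; remainder 0
So 2833 = 2584 + 233 + 13 + 3, with no two terms consecutive in the sequence.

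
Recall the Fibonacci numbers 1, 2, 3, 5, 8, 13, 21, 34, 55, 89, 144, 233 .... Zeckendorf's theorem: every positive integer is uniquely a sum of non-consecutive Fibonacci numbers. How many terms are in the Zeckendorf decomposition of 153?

3

subtract 144 from 153: 9 remains
subtract 8 from 9: 1 remains
subtract 1 from 1: 0 remains
153 = 144 + 8 + 1, which has 3 terms.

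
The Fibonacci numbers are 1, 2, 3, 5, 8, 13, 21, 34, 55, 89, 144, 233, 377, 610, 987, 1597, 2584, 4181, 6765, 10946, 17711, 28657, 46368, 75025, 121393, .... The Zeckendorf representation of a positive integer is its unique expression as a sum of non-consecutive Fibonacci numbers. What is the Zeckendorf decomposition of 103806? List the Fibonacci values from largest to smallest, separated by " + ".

103806: greatest Fibonacci not exceeding it is 75025, leaving 28781
28781: greatest Fibonacci not exceeding it is 28657, leaving 124
124: greatest Fibonacci not exceeding it is 89, leaving 35
35: greatest Fibonacci not exceeding it is 34, leaving 1
1: greatest Fibonacci not exceeding it is 1, leaving 0
So 103806 = 75025 + 28657 + 89 + 34 + 1, with no two terms consecutive in the sequence.

75025 + 28657 + 89 + 34 + 1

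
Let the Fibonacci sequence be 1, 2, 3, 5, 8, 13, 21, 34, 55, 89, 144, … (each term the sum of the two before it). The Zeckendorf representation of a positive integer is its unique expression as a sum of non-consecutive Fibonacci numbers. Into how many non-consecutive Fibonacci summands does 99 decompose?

subtract 89 from 99: 10 remains
subtract 8 from 10: 2 remains
subtract 2 from 2: 0 remains
99 = 89 + 8 + 2, which has 3 terms.

3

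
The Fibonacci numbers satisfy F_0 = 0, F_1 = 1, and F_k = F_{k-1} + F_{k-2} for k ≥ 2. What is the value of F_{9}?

Iterating the recurrence up to F_{3} = 2 and F_{2} = 1:
F_{4} = F_{3} + F_{2} = 2 + 1 = 3
F_{5} = F_{4} + F_{3} = 3 + 2 = 5
F_{6} = F_{5} + F_{4} = 5 + 3 = 8
F_{7} = F_{6} + F_{5} = 8 + 5 = 13
F_{8} = F_{7} + F_{6} = 13 + 8 = 21
F_{9} = F_{8} + F_{7} = 21 + 13 = 34

34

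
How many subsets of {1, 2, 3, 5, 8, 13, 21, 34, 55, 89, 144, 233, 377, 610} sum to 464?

11

Starting from the Zeckendorf form and repeatedly splitting a term F_k into F_{k−1} + F_{k−2} (when neither is already used) reaches every representation.
464 = 377+55+21+8+3 = 377+55+21+8+2+1 = 233+144+55+21+8+3 = 377+55+21+5+3+2+1 = … (7 more), for 11 in all.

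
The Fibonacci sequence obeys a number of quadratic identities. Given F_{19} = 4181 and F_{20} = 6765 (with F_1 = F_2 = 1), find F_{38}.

By the doubling identity F_{2k} = F_k(2F_{k+1} − F_k): F_{38} = 4181·(2·6765 − 4181) = 4181·9349 = 39088169.

39088169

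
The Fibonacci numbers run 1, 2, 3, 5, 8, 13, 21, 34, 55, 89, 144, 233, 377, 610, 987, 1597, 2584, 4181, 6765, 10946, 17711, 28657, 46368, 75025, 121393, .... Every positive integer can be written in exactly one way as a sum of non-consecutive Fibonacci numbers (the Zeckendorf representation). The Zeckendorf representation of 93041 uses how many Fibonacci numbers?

Repeatedly subtract the largest Fibonacci number that fits:
take 75025 (≤ 93041); 93041 − 75025 = 18016
take 17711 (≤ 18016); 18016 − 17711 = 305
take 233 (≤ 305); 305 − 233 = 72
take 55 (≤ 72); 72 − 55 = 17
take 13 (≤ 17); 17 − 13 = 4
take 3 (≤ 4); 4 − 3 = 1
take 1 (≤ 1); 1 − 1 = 0
93041 = 75025 + 17711 + 233 + 55 + 13 + 3 + 1, which has 7 terms.

7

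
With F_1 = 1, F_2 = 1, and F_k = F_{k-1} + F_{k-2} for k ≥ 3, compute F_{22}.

17711

Iterating the recurrence up to F_{18} = 2584 and F_{17} = 1597:
F_{19} = F_{18} + F_{17} = 2584 + 1597 = 4181
F_{20} = F_{19} + F_{18} = 4181 + 2584 = 6765
F_{21} = F_{20} + F_{19} = 6765 + 4181 = 10946
F_{22} = F_{21} + F_{20} = 10946 + 6765 = 17711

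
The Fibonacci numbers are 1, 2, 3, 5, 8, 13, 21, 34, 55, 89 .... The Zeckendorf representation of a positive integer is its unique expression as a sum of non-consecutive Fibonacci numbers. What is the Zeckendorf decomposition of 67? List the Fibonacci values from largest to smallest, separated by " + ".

67: greatest Fibonacci not exceeding it is 55, leaving 12
12: greatest Fibonacci not exceeding it is 8, leaving 4
4: greatest Fibonacci not exceeding it is 3, leaving 1
1: greatest Fibonacci not exceeding it is 1, leaving 0
So 67 = 55 + 8 + 3 + 1, with no two terms consecutive in the sequence.

55 + 8 + 3 + 1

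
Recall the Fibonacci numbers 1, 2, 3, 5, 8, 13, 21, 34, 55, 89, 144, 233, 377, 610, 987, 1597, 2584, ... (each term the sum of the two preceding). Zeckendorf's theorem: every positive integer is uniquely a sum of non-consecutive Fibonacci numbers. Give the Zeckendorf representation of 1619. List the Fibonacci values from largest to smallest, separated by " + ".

Greedily peel off the largest Fibonacci term at each step:
subtract 1597 from 1619: 22 remains
subtract 21 from 22: 1 remains
subtract 1 from 1: 0 remains
So 1619 = 1597 + 21 + 1, with no two terms consecutive in the sequence.

1597 + 21 + 1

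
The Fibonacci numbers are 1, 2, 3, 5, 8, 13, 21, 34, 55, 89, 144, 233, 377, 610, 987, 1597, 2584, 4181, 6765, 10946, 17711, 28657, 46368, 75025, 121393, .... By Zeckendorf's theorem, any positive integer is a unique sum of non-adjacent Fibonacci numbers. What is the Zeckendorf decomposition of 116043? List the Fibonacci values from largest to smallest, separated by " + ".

largest Fibonacci ≤ 116043 is 75025; 116043 − 75025 = 41018
largest Fibonacci ≤ 41018 is 28657; 41018 − 28657 = 12361
largest Fibonacci ≤ 12361 is 10946; 12361 − 10946 = 1415
largest Fibonacci ≤ 1415 is 987; 1415 − 987 = 428
largest Fibonacci ≤ 428 is 377; 428 − 377 = 51
largest Fibonacci ≤ 51 is 34; 51 − 34 = 17
largest Fibonacci ≤ 17 is 13; 17 − 13 = 4
largest Fibonacci ≤ 4 is 3; 4 − 3 = 1
largest Fibonacci ≤ 1 is 1; 1 − 1 = 0
So 116043 = 75025 + 28657 + 10946 + 987 + 377 + 34 + 13 + 3 + 1, with no two terms consecutive in the sequence.

75025 + 28657 + 10946 + 987 + 377 + 34 + 13 + 3 + 1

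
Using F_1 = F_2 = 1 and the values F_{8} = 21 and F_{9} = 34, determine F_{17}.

By F_{2k+1} = F_k² + F_{k+1}²: F_{17} = 21² + 34² = 441 + 1156 = 1597.

1597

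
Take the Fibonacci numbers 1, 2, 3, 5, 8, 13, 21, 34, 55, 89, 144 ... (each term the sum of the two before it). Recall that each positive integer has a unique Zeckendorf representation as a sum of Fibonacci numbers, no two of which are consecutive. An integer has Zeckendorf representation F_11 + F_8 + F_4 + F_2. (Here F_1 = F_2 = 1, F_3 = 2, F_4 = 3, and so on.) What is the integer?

F_11 + F_8 + F_4 + F_2 = 89 + 21 + 3 + 1 = 114.

114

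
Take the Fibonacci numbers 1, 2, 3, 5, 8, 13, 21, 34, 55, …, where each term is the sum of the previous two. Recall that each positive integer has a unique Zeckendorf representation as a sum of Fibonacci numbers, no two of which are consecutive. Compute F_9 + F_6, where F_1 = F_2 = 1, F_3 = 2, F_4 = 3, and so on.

F_9 + F_6 = 34 + 8 = 42.

42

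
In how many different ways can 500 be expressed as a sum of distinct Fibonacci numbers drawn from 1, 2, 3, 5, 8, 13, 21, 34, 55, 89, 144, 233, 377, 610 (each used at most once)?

14

Each representation comes from the Zeckendorf form by replacing some F_k with F_{k−1} + F_{k−2} where possible.
500 = 377+89+34 = 377+89+21+13 = 233+144+89+34 = … (11 more), for 14 in all.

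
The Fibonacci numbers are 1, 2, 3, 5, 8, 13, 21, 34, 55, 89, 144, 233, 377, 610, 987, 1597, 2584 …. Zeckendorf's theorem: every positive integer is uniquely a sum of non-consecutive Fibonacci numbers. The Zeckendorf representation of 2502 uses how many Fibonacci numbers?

6

1597 ≤ 2502 < 2584, so take 1597; remainder 905
610 ≤ 905 < 987, so take 610; remainder 295
233 ≤ 295 < 377, so take 233; remainder 62
55 ≤ 62 < 89, so take 55; remainder 7
5 ≤ 7 < 8, so take 5; remainder 2
2 ≤ 2 < 3, so take 2; remainder 0
2502 = 1597 + 610 + 233 + 55 + 5 + 2, which has 6 terms.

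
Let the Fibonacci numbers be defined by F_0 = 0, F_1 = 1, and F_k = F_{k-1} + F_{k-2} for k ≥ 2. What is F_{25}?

Iterating the recurrence up to F_{19} = 4181 and F_{18} = 2584:
F_{20} = F_{19} + F_{18} = 4181 + 2584 = 6765
F_{21} = F_{20} + F_{19} = 6765 + 4181 = 10946
F_{22} = F_{21} + F_{20} = 10946 + 6765 = 17711
F_{23} = F_{22} + F_{21} = 17711 + 10946 = 28657
F_{24} = F_{23} + F_{22} = 28657 + 17711 = 46368
F_{25} = F_{24} + F_{23} = 46368 + 28657 = 75025

75025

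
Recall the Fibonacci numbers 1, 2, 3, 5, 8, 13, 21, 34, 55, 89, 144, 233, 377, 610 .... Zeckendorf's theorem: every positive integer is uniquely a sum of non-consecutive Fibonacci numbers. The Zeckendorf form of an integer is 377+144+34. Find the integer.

555

377+144+34 = 555.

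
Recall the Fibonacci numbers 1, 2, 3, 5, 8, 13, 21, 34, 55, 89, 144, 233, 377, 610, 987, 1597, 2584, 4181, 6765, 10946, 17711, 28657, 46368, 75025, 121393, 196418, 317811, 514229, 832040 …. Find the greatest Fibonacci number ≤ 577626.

514229

514229 ≤ 577626 < 832040, so the largest Fibonacci number not exceeding 577626 is 514229.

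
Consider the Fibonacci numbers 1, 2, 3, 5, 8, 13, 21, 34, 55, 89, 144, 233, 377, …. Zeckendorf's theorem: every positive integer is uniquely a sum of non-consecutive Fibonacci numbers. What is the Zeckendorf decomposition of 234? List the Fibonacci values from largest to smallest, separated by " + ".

233 + 1

take 233 (≤ 234); 234 − 233 = 1
take 1 (≤ 1); 1 − 1 = 0
So 234 = 233 + 1, with no two terms consecutive in the sequence.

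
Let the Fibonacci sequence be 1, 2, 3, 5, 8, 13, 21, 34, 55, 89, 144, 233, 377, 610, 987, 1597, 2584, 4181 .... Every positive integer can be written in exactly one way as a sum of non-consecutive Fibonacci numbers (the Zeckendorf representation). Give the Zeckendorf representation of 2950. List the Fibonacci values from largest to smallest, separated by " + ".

largest Fibonacci ≤ 2950 is 2584; 2950 − 2584 = 366
largest Fibonacci ≤ 366 is 233; 366 − 233 = 133
largest Fibonacci ≤ 133 is 89; 133 − 89 = 44
largest Fibonacci ≤ 44 is 34; 44 − 34 = 10
largest Fibonacci ≤ 10 is 8; 10 − 8 = 2
largest Fibonacci ≤ 2 is 2; 2 − 2 = 0
So 2950 = 2584 + 233 + 89 + 34 + 8 + 2, with no two terms consecutive in the sequence.

2584 + 233 + 89 + 34 + 8 + 2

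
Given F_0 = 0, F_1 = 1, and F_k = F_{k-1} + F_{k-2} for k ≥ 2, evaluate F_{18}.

2584

Iterating the recurrence up to F_{12} = 144 and F_{11} = 89:
F_{13} = F_{12} + F_{11} = 144 + 89 = 233
F_{14} = F_{13} + F_{12} = 233 + 144 = 377
F_{15} = F_{14} + F_{13} = 377 + 233 = 610
F_{16} = F_{15} + F_{14} = 610 + 377 = 987
F_{17} = F_{16} + F_{15} = 987 + 610 = 1597
F_{18} = F_{17} + F_{16} = 1597 + 987 = 2584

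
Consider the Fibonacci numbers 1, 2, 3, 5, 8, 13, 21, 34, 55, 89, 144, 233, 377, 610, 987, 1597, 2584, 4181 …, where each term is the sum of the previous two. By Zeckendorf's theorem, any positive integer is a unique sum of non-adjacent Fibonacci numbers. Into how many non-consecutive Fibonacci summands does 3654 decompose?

largest Fibonacci ≤ 3654 is 2584; 3654 − 2584 = 1070
largest Fibonacci ≤ 1070 is 987; 1070 − 987 = 83
largest Fibonacci ≤ 83 is 55; 83 − 55 = 28
largest Fibonacci ≤ 28 is 21; 28 − 21 = 7
largest Fibonacci ≤ 7 is 5; 7 − 5 = 2
largest Fibonacci ≤ 2 is 2; 2 − 2 = 0
3654 = 2584 + 987 + 55 + 21 + 5 + 2, which has 6 terms.

6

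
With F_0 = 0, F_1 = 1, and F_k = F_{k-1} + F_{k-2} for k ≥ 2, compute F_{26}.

121393

Iterating the recurrence up to F_{20} = 6765 and F_{19} = 4181:
F_{21} = F_{20} + F_{19} = 6765 + 4181 = 10946
F_{22} = F_{21} + F_{20} = 10946 + 6765 = 17711
F_{23} = F_{22} + F_{21} = 17711 + 10946 = 28657
F_{24} = F_{23} + F_{22} = 28657 + 17711 = 46368
F_{25} = F_{24} + F_{23} = 46368 + 28657 = 75025
F_{26} = F_{25} + F_{24} = 75025 + 46368 = 121393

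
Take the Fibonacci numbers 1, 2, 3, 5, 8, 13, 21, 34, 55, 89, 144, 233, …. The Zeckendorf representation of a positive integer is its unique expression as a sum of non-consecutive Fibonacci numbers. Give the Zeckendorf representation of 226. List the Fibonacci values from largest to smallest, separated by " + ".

144 + 55 + 21 + 5 + 1

largest Fibonacci ≤ 226 is 144; 226 − 144 = 82
largest Fibonacci ≤ 82 is 55; 82 − 55 = 27
largest Fibonacci ≤ 27 is 21; 27 − 21 = 6
largest Fibonacci ≤ 6 is 5; 6 − 5 = 1
largest Fibonacci ≤ 1 is 1; 1 − 1 = 0
So 226 = 144 + 55 + 21 + 5 + 1, with no two terms consecutive in the sequence.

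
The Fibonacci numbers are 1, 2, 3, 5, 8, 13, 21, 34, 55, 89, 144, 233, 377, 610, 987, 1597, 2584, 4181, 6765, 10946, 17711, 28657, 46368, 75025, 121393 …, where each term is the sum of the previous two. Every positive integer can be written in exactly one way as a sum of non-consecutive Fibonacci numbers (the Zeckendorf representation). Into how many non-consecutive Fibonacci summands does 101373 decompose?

7

Greedy algorithm:
101373 − 75025 = 26348
26348 − 17711 = 8637
8637 − 6765 = 1872
1872 − 1597 = 275
275 − 233 = 42
42 − 34 = 8
8 − 8 = 0
101373 = 75025 + 17711 + 6765 + 1597 + 233 + 34 + 8, which has 7 terms.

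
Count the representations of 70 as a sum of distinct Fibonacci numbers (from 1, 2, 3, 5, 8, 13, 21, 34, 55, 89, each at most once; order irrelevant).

4

70 = 55+13+2 = 55+8+5+2 = 34+21+13+2 = 34+21+8+5+2 — 4 representations.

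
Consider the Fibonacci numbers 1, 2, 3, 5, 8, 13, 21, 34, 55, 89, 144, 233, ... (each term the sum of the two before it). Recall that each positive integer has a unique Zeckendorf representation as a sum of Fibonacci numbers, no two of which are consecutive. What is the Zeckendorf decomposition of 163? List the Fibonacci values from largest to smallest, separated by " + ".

144 + 13 + 5 + 1

Greedy algorithm:
largest Fibonacci ≤ 163 is 144; 163 − 144 = 19
largest Fibonacci ≤ 19 is 13; 19 − 13 = 6
largest Fibonacci ≤ 6 is 5; 6 − 5 = 1
largest Fibonacci ≤ 1 is 1; 1 − 1 = 0
So 163 = 144 + 13 + 5 + 1, with no two terms consecutive in the sequence.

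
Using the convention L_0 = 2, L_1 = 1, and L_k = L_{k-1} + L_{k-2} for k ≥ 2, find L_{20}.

15127

Iterating the recurrence up to L_{12} = 322 and L_{11} = 199:
L_{13} = L_{12} + L_{11} = 322 + 199 = 521
L_{14} = L_{13} + L_{12} = 521 + 322 = 843
L_{15} = L_{14} + L_{13} = 843 + 521 = 1364
L_{16} = L_{15} + L_{14} = 1364 + 843 = 2207
L_{17} = L_{16} + L_{15} = 2207 + 1364 = 3571
L_{18} = L_{17} + L_{16} = 3571 + 2207 = 5778
L_{19} = L_{18} + L_{17} = 5778 + 3571 = 9349
L_{20} = L_{19} + L_{18} = 9349 + 5778 = 15127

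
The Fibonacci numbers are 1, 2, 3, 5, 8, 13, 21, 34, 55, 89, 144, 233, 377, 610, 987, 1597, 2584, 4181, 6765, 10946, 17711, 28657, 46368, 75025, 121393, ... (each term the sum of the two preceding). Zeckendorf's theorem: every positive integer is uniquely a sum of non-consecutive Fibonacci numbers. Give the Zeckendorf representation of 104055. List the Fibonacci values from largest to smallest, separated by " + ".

75025 + 28657 + 233 + 89 + 34 + 13 + 3 + 1

Repeatedly subtract the largest Fibonacci number that fits:
largest Fibonacci ≤ 104055 is 75025; 104055 − 75025 = 29030
largest Fibonacci ≤ 29030 is 28657; 29030 − 28657 = 373
largest Fibonacci ≤ 373 is 233; 373 − 233 = 140
largest Fibonacci ≤ 140 is 89; 140 − 89 = 51
largest Fibonacci ≤ 51 is 34; 51 − 34 = 17
largest Fibonacci ≤ 17 is 13; 17 − 13 = 4
largest Fibonacci ≤ 4 is 3; 4 − 3 = 1
largest Fibonacci ≤ 1 is 1; 1 − 1 = 0
So 104055 = 75025 + 28657 + 233 + 89 + 34 + 13 + 3 + 1, with no two terms consecutive in the sequence.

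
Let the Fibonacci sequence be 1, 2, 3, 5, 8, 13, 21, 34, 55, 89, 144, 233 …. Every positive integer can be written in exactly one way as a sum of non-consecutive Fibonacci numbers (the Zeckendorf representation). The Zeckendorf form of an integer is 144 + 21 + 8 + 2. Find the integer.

144 + 21 + 8 + 2 = 175.

175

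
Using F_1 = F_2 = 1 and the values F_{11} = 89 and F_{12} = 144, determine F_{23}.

By F_{2k+1} = F_k² + F_{k+1}²: F_{23} = 89² + 144² = 7921 + 20736 = 28657.

28657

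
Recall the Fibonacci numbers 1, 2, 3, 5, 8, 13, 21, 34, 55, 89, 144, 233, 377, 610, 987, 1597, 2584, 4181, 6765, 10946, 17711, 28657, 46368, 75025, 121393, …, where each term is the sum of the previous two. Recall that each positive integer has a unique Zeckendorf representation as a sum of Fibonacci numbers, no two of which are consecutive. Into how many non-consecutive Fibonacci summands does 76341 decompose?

6

76341 − 75025 = 1316
1316 − 987 = 329
329 − 233 = 96
96 − 89 = 7
7 − 5 = 2
2 − 2 = 0
76341 = 75025 + 987 + 233 + 89 + 5 + 2, which has 6 terms.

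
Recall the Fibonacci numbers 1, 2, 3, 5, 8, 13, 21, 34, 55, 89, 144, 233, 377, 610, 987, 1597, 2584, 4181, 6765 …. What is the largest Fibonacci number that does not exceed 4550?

4181

4181 ≤ 4550 < 6765, so the largest Fibonacci number not exceeding 4550 is 4181.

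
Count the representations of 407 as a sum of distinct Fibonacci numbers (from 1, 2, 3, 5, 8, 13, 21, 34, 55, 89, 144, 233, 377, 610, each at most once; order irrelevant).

10

Each representation comes from the Zeckendorf form by replacing some F_k with F_{k−1} + F_{k−2} where possible.
407 = 377+21+8+1 = 377+21+5+3+1 = 233+144+21+8+1 = 377+13+8+5+3+1 = … (6 more), for 10 in all.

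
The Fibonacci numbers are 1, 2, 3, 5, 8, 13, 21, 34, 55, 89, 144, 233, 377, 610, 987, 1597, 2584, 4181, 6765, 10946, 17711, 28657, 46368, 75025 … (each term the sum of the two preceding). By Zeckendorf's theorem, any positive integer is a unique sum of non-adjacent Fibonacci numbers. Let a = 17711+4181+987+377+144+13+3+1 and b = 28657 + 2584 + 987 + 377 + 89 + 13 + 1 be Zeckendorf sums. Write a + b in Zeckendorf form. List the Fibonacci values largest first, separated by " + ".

The two numbers are 23417 and 32708, so their sum is 56125.
Greedily peel off the largest Fibonacci term at each step:
subtract 46368 from 56125: 9757 remains
subtract 6765 from 9757: 2992 remains
subtract 2584 from 2992: 408 remains
subtract 377 from 408: 31 remains
subtract 21 from 31: 10 remains
subtract 8 from 10: 2 remains
subtract 2 from 2: 0 remains

46368 + 6765 + 2584 + 377 + 21 + 8 + 2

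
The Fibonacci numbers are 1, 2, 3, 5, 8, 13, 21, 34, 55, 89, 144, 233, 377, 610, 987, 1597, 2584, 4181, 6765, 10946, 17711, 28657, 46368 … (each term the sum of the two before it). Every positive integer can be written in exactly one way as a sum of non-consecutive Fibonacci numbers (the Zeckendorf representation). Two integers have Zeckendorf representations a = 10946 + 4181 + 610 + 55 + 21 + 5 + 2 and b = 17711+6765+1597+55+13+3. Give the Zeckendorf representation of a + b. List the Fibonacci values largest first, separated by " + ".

28657 + 10946 + 1597 + 610 + 144 + 8 + 2

The two numbers are 15820 and 26144, so their sum is 41964.
41964 − 28657 = 13307
13307 − 10946 = 2361
2361 − 1597 = 764
764 − 610 = 154
154 − 144 = 10
10 − 8 = 2
2 − 2 = 0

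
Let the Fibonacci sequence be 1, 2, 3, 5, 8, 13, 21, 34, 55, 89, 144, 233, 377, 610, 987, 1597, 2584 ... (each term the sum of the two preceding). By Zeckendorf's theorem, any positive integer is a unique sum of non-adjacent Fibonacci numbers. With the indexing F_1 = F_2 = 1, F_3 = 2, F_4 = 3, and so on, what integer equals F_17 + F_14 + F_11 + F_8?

2084

F_17 + F_14 + F_11 + F_8 = 1597 + 377 + 89 + 21 = 2084.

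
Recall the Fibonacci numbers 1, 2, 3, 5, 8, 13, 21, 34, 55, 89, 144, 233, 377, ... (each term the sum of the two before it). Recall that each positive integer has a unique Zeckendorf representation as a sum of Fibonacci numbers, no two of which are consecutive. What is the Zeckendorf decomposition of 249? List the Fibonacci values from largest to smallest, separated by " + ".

Repeatedly subtract the largest Fibonacci number that fits:
249 − 233 = 16
16 − 13 = 3
3 − 3 = 0
So 249 = 233 + 13 + 3, with no two terms consecutive in the sequence.

233 + 13 + 3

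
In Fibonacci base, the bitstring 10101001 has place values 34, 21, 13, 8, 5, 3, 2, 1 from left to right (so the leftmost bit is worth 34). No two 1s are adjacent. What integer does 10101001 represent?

Summing the place values of the 1 bits: 34 + 13 + 5 + 1 = 53.

53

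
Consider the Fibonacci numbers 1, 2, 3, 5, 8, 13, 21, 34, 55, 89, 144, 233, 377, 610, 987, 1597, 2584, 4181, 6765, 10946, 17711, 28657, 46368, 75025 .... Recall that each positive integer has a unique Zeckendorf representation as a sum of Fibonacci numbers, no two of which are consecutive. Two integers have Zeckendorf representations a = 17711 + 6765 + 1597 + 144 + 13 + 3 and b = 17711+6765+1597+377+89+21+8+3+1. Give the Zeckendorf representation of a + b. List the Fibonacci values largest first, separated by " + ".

46368 + 4181 + 1597 + 610 + 34 + 13 + 2

The two numbers are 26233 and 26572, so their sum is 52805.
52805 − 46368 = 6437
6437 − 4181 = 2256
2256 − 1597 = 659
659 − 610 = 49
49 − 34 = 15
15 − 13 = 2
2 − 2 = 0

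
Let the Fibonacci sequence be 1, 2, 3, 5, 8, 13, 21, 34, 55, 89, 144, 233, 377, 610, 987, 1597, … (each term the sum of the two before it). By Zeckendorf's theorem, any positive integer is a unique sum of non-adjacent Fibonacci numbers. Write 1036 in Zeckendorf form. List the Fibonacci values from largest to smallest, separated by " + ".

Greedy algorithm:
largest Fibonacci ≤ 1036 is 987; 1036 − 987 = 49
largest Fibonacci ≤ 49 is 34; 49 − 34 = 15
largest Fibonacci ≤ 15 is 13; 15 − 13 = 2
largest Fibonacci ≤ 2 is 2; 2 − 2 = 0
So 1036 = 987 + 34 + 13 + 2, with no two terms consecutive in the sequence.

987 + 34 + 13 + 2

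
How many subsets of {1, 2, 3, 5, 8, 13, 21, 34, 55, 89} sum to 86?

Each representation comes from the Zeckendorf form by replacing some F_k with F_{k−1} + F_{k−2} where possible.
86 = 55+21+8+2 = 55+21+5+3+2 = 55+13+8+5+3+2 = … (1 more), for 4 in all.

4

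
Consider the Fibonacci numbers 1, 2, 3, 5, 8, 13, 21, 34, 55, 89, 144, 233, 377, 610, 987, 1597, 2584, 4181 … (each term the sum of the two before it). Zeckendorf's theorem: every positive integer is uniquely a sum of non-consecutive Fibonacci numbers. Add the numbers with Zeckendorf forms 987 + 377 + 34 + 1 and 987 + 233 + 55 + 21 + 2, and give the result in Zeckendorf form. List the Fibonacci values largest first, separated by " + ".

2584 + 89 + 21 + 3

The two numbers are 1399 and 1298, so their sum is 2697.
largest Fibonacci ≤ 2697 is 2584; 2697 − 2584 = 113
largest Fibonacci ≤ 113 is 89; 113 − 89 = 24
largest Fibonacci ≤ 24 is 21; 24 − 21 = 3
largest Fibonacci ≤ 3 is 3; 3 − 3 = 0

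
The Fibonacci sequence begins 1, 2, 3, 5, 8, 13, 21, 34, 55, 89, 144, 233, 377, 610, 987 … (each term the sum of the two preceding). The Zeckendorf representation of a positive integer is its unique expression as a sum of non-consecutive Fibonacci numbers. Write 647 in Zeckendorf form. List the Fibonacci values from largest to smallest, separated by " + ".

610 + 34 + 3

610 ≤ 647 < 987, so take 610; remainder 37
34 ≤ 37 < 55, so take 34; remainder 3
3 ≤ 3 < 5, so take 3; remainder 0
So 647 = 610 + 34 + 3, with no two terms consecutive in the sequence.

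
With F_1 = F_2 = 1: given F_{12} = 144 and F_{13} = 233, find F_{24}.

46368

By the doubling identity F_{2k} = F_k(2F_{k+1} − F_k): F_{24} = 144·(2·233 − 144) = 144·322 = 46368.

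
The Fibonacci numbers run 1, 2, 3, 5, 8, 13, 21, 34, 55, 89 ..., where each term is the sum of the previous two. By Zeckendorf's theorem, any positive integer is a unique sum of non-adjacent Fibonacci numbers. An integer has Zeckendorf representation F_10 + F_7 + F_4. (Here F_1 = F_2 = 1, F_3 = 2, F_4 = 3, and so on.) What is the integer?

F_10 + F_7 + F_4 = 55 + 13 + 3 = 71.

71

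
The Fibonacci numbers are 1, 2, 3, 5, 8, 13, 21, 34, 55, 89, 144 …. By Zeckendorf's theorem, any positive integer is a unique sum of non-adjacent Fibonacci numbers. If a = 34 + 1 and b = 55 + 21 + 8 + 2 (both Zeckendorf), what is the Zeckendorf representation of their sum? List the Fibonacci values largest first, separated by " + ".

89 + 21 + 8 + 3

The two numbers are 35 and 86, so their sum is 121.
largest Fibonacci ≤ 121 is 89; 121 − 89 = 32
largest Fibonacci ≤ 32 is 21; 32 − 21 = 11
largest Fibonacci ≤ 11 is 8; 11 − 8 = 3
largest Fibonacci ≤ 3 is 3; 3 − 3 = 0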